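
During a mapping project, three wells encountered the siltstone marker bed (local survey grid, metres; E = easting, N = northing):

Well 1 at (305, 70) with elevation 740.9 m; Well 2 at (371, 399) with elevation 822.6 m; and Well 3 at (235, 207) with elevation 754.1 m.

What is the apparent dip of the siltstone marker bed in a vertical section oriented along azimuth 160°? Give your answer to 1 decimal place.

Two edge vectors: Well 1→Well 2 = (66, 329, 81.7), Well 1→Well 3 = (-70, 137, 13.2).
Normal n = (Well 1→Well 2) × (Well 1→Well 3) = (-6850.1, -6590.2, 32072).
So ∂z/∂E = −n_x/n_z = 0.21359 and ∂z/∂N = −n_y/n_z = 0.20548.
Unit vector along 160° is (sin 160°, cos 160°) = (0.3420, -0.9397).
Slope in that direction = a·(0.3420) + b·(-0.9397) = −0.12004.
Apparent dip = arctan|0.12004| = 6.8° (true dip is 16.5°, so apparent ≤ true as expected).

6.8°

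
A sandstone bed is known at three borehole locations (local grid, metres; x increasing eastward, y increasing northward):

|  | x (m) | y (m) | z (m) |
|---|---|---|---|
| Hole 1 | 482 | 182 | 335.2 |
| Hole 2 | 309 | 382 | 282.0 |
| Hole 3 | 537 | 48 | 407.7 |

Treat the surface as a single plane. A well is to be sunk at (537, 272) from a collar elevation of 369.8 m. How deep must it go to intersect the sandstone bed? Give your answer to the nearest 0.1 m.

138.9 m

Two edge vectors: Hole 1→Hole 2 = (-173, 200, -53.2), Hole 1→Hole 3 = (55, -134, 72.5).
Normal n = (Hole 1→Hole 2) × (Hole 1→Hole 3) = (7371.2, 9616.5, 12182).
So ∂z/∂x = −n_x/n_z = −0.60509 and ∂z/∂y = −n_y/n_z = −0.78940.
Intercept c from Hole 1: 335.2 + 291.65 + 143.67 = 770.52.
At (537, 272): z_contact = −324.93 − 214.72 + 770.52 = 230.87 m.
Depth below ground = 369.8 − 230.87 = 138.9 m.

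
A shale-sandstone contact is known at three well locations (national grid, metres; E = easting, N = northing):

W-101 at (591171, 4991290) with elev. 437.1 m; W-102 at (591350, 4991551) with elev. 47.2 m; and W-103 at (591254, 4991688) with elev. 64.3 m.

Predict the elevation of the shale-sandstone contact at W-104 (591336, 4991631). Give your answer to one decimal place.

Two edge vectors: W-101→W-102 = (179, 261, -389.9), W-101→W-103 = (83, 398, -372.8).
Normal n = (W-101→W-102) × (W-101→W-103) = (57879.4, 34369.5, 49579).
So ∂z/∂E = −n_x/n_z = −1.167417657 and ∂z/∂N = −n_y/n_z = −0.693226971.
Intercept c from W-101: 437.1 + 690143.46 + 3460096.85 = 4150677.41.
At (591336, 4991631): z = −690336.1 − 3460333.2 + 4150677.41 = 8.1 m.

8.1 m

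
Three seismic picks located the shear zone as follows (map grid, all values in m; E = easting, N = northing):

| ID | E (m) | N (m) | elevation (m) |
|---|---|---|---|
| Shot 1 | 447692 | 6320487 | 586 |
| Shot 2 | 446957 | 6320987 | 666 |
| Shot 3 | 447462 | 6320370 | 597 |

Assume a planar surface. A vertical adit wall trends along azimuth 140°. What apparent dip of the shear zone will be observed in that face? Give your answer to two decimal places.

Let the plane be z = a·E + b·N + c.
Shot 2−Shot 1: −735a + 500b = 80;  Shot 3−Shot 1: −230a − 117b = 11.
Solving gives a = −0.07393, b = 0.05132.
Unit vector along 140° is (sin 140°, cos 140°) = (0.6428, -0.7660).
Slope in that direction = a·(0.6428) + b·(-0.7660) = −0.08684.
Apparent dip = arctan|0.08684| = 4.96° (true dip is 5.1°, so apparent ≤ true as expected).

4.96°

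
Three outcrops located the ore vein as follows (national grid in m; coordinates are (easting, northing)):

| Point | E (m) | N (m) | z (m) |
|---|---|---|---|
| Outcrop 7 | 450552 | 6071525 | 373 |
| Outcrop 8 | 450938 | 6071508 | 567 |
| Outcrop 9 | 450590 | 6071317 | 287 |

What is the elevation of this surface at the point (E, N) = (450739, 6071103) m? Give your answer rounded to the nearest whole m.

Let the plane be z = a·E + b·N + c.
Outcrop 8−Outcrop 7: 386a − 17b = 194;  Outcrop 9−Outcrop 7: 38a − 208b = −86.
Solving gives a = 0.52502448, b = 0.50937947.
Then c = 373 − a·450552 − b·6071525 = −3328888.04.
At (450739, 6071103): z = 236649.0 + 3092495.2 − 3328888.04 = 256.2 m.

256 m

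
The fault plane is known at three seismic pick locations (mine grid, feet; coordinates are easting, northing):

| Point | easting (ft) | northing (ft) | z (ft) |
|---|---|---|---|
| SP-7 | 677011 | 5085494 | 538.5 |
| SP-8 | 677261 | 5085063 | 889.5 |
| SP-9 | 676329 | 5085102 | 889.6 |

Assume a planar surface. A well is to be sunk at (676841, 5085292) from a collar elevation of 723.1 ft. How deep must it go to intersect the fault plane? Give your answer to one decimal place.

10.0 ft

Let the plane be z = a·easting + b·northing + c.
SP-8−SP-7: 250a − 431b = 351;  SP-9−SP-7: −682a − 392b = 351.1.
Solving gives a = −0.035036051, b = −0.834707686.
Then c = 538.5 − a·677011 − b·5085494 = 4269159.22.
At (676841, 5085292): z_contact = −23713.84 − 4244732.32 + 4269159.22 = 713.07 ft.
Depth below ground = 723.1 − 713.07 = 10.0 ft.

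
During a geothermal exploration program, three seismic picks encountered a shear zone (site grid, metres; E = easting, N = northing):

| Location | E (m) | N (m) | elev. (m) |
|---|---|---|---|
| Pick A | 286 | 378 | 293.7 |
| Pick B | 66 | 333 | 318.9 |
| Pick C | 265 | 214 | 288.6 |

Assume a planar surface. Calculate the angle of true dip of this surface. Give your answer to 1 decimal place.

Two edge vectors: Pick A→Pick B = (-220, -45, 25.2), Pick A→Pick C = (-21, -164, -5.1).
Normal n = (Pick A→Pick B) × (Pick A→Pick C) = (4362.3, -1651.2, 35135).
So ∂z/∂E = −n_x/n_z = −0.12416 and ∂z/∂N = −n_y/n_z = 0.04700.
Gradient magnitude |∇z| = √(a² + b²) = √(0.01542 + 0.00221) = 0.13275.
True dip = arctan(0.13275) = 7.6°, dipping toward ESE (azimuth ≈ 111°).

7.6°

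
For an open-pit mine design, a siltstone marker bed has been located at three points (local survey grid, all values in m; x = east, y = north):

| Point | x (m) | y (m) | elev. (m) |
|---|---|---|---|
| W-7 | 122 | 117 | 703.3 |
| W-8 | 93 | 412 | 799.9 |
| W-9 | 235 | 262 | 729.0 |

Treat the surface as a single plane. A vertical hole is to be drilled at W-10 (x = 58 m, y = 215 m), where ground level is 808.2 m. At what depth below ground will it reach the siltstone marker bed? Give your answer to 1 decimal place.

63.5 m

Two edge vectors: W-7→W-8 = (-29, 295, 96.6), W-7→W-9 = (113, 145, 25.7).
Normal n = (W-7→W-8) × (W-7→W-9) = (-6425.5, 11661.1, -37540).
So ∂z/∂x = −n_x/n_z = −0.17116 and ∂z/∂y = −n_y/n_z = 0.31063.
Intercept c from W-7: 703.3 + 20.88 − 36.34 = 687.84.
At (58, 215): z_contact = −9.93 + 66.79 + 687.84 = 744.70 m.
Depth below ground = 808.2 − 744.70 = 63.5 m.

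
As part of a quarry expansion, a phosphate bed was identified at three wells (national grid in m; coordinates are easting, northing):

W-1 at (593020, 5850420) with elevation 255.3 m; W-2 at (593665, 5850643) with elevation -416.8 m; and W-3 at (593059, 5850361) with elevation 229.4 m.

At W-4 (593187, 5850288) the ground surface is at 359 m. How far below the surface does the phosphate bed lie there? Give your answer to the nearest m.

239 m

Two edge vectors: W-1→W-2 = (645, 223, -672.1), W-1→W-3 = (39, -59, -25.9).
Normal n = (W-1→W-2) × (W-1→W-3) = (-45429.6, -9506.4, -46752).
So ∂z/∂easting = −n_x/n_z = −0.97171458 and ∂z/∂northing = −n_y/n_z = −0.20333676.
Intercept c from W-1: 255.3 + 576246.18 + 1189605.42 = 1766106.90.
At (593187, 5850288): z_contact = −576408.5 − 1189578.6 + 1766106.90 = 119.9 m.
Depth below ground = 359 − 119.9 = 239 m.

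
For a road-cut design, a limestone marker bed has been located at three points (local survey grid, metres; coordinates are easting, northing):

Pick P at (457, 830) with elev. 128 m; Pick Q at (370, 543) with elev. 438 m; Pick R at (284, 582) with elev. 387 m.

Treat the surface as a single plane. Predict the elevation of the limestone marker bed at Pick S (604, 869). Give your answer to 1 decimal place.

98.1 m

Two edge vectors: Pick P→Pick Q = (-87, -287, 310), Pick P→Pick R = (-173, -248, 259).
Normal n = (Pick P→Pick Q) × (Pick P→Pick R) = (2547, -31097, -28075).
So ∂z/∂easting = −n_x/n_z = 0.09072 and ∂z/∂northing = −n_y/n_z = −1.10764.
Intercept c from Pick P: 128 − 41.46 + 919.34 = 1005.88.
At (604, 869): z = 54.8 − 962.5 + 1005.88 = 98.1 m.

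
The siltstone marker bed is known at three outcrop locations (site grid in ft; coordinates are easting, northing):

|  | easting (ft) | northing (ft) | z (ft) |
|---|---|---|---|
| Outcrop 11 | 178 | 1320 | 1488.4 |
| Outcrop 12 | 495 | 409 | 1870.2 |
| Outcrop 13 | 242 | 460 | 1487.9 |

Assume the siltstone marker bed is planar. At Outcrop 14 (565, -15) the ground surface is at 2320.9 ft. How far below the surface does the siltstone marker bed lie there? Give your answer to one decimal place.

392.0 ft

Let the plane be z = a·easting + b·northing + c.
Outcrop 12−Outcrop 11: 317a − 911b = 381.8;  Outcrop 13−Outcrop 11: 64a − 860b = −0.5.
Solving gives a = 1.534199, b = 0.114754.
Then c = 1488.4 − a·178 − b·1320 = 1063.84.
At (565, -15): z_contact = 866.82 − 1.72 + 1063.84 = 1928.94 ft.
Depth below ground = 2320.9 − 1928.94 = 392.0 ft.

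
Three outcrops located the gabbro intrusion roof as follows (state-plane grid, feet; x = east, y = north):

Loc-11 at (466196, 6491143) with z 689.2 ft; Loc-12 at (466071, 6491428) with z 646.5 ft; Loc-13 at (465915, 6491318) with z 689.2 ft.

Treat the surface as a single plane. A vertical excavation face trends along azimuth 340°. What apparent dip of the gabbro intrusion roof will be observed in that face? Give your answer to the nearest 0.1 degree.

Let the plane be z = a·x + b·y + c.
Loc-12−Loc-11: −125a + 285b = −42.7;  Loc-13−Loc-11: −281a + 175b = 0.
Solving gives a = −0.12837, b = −0.20613.
Unit vector along 340° is (sin 340°, cos 340°) = (-0.3420, 0.9397).
Slope in that direction = a·(-0.3420) + b·(0.9397) = −0.14979.
Apparent dip = arctan|0.14979| = 8.5° (true dip is 13.6°, so apparent ≤ true as expected).

8.5°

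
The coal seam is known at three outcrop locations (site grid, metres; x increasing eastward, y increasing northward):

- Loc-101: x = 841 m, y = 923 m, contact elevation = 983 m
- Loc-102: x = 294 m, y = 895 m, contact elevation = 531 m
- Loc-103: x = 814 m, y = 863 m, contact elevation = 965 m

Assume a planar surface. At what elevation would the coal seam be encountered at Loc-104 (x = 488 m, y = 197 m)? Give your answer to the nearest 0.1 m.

743.4 m

Two edge vectors: Loc-101→Loc-102 = (-547, -28, -452), Loc-101→Loc-103 = (-27, -60, -18).
Normal n = (Loc-101→Loc-102) × (Loc-101→Loc-103) = (-26616, 2358, 32064).
So ∂z/∂x = −n_x/n_z = 0.83009 and ∂z/∂y = −n_y/n_z = −0.07354.
Intercept c from Loc-101: 983 − 698.11 + 67.88 = 352.77.
At (488, 197): z = 405.1 − 14.5 + 352.77 = 743.4 m.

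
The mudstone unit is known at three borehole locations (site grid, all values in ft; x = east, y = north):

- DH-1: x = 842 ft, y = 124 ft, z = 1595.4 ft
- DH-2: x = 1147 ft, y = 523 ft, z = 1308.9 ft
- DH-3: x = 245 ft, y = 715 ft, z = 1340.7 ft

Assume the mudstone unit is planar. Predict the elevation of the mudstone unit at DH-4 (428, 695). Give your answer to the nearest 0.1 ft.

Two edge vectors: DH-1→DH-2 = (305, 399, -286.5), DH-1→DH-3 = (-597, 591, -254.7).
Normal n = (DH-1→DH-2) × (DH-1→DH-3) = (67696.2, 248724, 418458).
So ∂z/∂x = −n_x/n_z = −0.161775 and ∂z/∂y = −n_y/n_z = −0.594382.
Intercept c from DH-1: 1595.4 + 136.21 + 73.70 = 1805.32.
At (428, 695): z = −69.2 − 413.1 + 1805.32 = 1323.0 ft.

1323.0 ft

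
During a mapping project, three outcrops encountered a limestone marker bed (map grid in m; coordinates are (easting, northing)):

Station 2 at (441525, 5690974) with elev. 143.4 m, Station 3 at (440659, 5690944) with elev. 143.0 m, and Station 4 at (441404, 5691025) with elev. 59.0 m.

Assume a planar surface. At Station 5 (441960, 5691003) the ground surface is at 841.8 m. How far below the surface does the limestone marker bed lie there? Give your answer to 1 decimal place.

Two edge vectors: Station 2→Station 3 = (-866, -30, -0.4), Station 2→Station 4 = (-121, 51, -84.4).
Normal n = (Station 2→Station 3) × (Station 2→Station 4) = (2552.4, -73042, -47796).
So ∂z/∂E = −n_x/n_z = 0.053401958 and ∂z/∂N = −n_y/n_z = −1.528203197.
Intercept c from Station 2: 143.4 − 23578.30 + 8696964.66 = 8673529.76.
At (441960, 5691003): z_contact = 23601.53 − 8697008.98 + 8673529.76 = 122.31 m.
Depth below ground = 841.8 − 122.31 = 719.5 m.

719.5 m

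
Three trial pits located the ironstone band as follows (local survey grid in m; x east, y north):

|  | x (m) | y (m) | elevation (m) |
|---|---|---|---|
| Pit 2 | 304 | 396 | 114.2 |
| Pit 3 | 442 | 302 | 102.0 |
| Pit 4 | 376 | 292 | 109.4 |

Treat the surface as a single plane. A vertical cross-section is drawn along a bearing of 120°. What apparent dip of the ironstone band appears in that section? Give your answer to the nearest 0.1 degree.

4.5°

Let the plane be z = a·x + b·y + c.
Pit 3−Pit 2: 138a − 94b = −12.2;  Pit 4−Pit 2: 72a − 104b = −4.8.
Solving gives a = −0.10781, b = −0.02848.
Unit vector along 120° is (sin 120°, cos 120°) = (0.8660, -0.5000).
Slope in that direction = a·(0.8660) + b·(-0.5000) = −0.07912.
Apparent dip = arctan|0.07912| = 4.5° (true dip is 6.4°, so apparent ≤ true as expected).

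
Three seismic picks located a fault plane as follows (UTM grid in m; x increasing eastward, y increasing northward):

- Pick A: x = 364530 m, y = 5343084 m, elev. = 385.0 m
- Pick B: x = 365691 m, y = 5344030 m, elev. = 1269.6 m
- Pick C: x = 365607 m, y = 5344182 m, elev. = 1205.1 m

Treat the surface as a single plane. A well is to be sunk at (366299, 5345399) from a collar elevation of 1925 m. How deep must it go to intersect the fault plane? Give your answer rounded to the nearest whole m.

194 m

Two edge vectors: Pick A→Pick B = (1161, 946, 884.6), Pick A→Pick C = (1077, 1098, 820.1).
Normal n = (Pick A→Pick B) × (Pick A→Pick C) = (-195476.2, 578.1, 255936).
So ∂z/∂x = −n_x/n_z = 0.76376985 and ∂z/∂y = −n_y/n_z = −0.00225877.
Intercept c from Pick A: 385 − 278417.02 + 12068.79 = −265963.24.
At (366299, 5345399): z_contact = 279768.1 − 12074.0 − 265963.24 = 1730.9 m.
Depth below ground = 1925 − 1730.9 = 194 m.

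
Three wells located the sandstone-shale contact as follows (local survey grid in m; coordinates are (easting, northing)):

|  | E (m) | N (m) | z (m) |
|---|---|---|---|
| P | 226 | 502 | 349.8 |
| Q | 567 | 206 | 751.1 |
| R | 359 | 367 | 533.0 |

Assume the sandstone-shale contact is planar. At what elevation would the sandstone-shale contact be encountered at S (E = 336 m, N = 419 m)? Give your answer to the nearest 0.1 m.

Let the plane be z = a·E + b·N + c.
Q−P: 341a − 296b = 401.3;  R−P: 133a − 135b = 183.2.
Solving gives a = −0.00775, b = −1.36468.
Then c = 349.8 − a·226 − b·502 = 1036.62.
At (336, 419): z = −2.6 − 571.8 + 1036.62 = 462.2 m.

462.2 m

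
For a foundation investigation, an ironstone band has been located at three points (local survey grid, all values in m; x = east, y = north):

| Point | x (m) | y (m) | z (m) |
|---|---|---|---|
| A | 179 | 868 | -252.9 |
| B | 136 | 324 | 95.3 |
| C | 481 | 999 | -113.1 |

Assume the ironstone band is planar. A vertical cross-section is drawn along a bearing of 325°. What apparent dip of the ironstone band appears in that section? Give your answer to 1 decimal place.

Two edge vectors: A→B = (-43, -544, 348.2), A→C = (302, 131, 139.8).
Normal n = (A→B) × (A→C) = (-121665.4, 111167.8, 158655).
So ∂z/∂x = −n_x/n_z = 0.76686 and ∂z/∂y = −n_y/n_z = −0.70069.
Unit vector along 325° is (sin 325°, cos 325°) = (-0.5736, 0.8192).
Slope in that direction = a·(-0.5736) + b·(0.8192) = −1.01382.
Apparent dip = arctan|1.01382| = 45.4° (true dip is 46.1°, so apparent ≤ true as expected).

45.4°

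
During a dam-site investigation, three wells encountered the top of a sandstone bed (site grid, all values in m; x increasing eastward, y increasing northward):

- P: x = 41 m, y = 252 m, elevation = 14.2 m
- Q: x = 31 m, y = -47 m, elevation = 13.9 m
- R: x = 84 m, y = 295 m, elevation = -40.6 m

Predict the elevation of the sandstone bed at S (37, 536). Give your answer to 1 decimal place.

Two edge vectors: P→Q = (-10, -299, -0.3), P→R = (43, 43, -54.8).
Normal n = (P→Q) × (P→R) = (16398.1, -560.9, 12427).
So ∂z/∂x = −n_x/n_z = −1.31955 and ∂z/∂y = −n_y/n_z = 0.04514.
Intercept c from P: 14.2 + 54.10 − 11.37 = 56.93.
At (37, 536): z = −48.8 + 24.2 + 56.93 = 32.3 m.

32.3 m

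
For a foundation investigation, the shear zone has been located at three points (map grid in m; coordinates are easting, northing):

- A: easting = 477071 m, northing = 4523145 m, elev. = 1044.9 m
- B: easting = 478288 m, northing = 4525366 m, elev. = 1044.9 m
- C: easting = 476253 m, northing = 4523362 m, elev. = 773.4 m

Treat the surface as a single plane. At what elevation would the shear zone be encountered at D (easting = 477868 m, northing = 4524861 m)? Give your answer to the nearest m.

1003 m

Let the plane be z = a·easting + b·northing + c.
B−A: 1217a + 2221b = 0;  C−A: −818a + 217b = −271.5.
Solving gives a = 0.28978378, b = −0.15878742.
Then c = 1044.9 − a·477071 − b·4523145 = 581015.98.
At (477868, 4524861): z = 138478.4 − 718491.0 + 581015.98 = 1003.4 m.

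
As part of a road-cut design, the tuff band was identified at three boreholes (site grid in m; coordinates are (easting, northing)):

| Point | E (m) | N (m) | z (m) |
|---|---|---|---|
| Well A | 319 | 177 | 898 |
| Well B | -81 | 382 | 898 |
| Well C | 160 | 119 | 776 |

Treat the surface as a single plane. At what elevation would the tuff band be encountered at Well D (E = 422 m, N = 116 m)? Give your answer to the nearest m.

891 m

Let the plane be z = a·E + b·N + c.
Well B−Well A: −400a + 205b = 0;  Well C−Well A: −159a − 58b = −122.
Solving gives a = 0.44825, b = 0.87463.
Then c = 898 − a·319 − b·177 = 600.20.
At (422, 116): z = 189.2 + 101.5 + 600.20 = 890.8 m.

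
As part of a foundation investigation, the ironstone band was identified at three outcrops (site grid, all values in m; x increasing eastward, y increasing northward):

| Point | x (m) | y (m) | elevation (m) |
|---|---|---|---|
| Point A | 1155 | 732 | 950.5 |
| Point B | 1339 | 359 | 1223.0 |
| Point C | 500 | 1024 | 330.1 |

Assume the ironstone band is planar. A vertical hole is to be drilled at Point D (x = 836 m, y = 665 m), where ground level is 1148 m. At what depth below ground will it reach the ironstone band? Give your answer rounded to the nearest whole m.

Two edge vectors: Point A→Point B = (184, -373, 272.5), Point A→Point C = (-655, 292, -620.4).
Normal n = (Point A→Point B) × (Point A→Point C) = (151839.2, -64333.9, -190587).
So ∂z/∂x = −n_x/n_z = 0.79669 and ∂z/∂y = −n_y/n_z = −0.33756.
Intercept c from Point A: 950.5 − 920.18 + 247.09 = 277.41.
At (836, 665): z_contact = 666.0 − 224.5 + 277.41 = 719.0 m.
Depth below ground = 1148 − 719.0 = 429 m.

429 m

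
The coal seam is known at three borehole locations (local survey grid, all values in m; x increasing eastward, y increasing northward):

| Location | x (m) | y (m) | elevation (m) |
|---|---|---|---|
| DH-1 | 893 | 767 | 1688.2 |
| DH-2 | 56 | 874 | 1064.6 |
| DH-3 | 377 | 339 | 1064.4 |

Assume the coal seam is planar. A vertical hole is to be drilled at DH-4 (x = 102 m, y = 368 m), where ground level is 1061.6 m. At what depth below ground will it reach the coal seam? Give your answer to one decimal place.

Let the plane be z = a·x + b·y + c.
DH-2−DH-1: −837a + 107b = −623.6;  DH-3−DH-1: −516a − 428b = −623.8.
Solving gives a = 0.80699, b = 0.48457.
Then c = 1688.2 − a·893 − b·767 = 595.90.
At (102, 368): z_contact = 82.31 + 178.32 + 595.90 = 856.53 m.
Depth below ground = 1061.6 − 856.53 = 205.1 m.

205.1 m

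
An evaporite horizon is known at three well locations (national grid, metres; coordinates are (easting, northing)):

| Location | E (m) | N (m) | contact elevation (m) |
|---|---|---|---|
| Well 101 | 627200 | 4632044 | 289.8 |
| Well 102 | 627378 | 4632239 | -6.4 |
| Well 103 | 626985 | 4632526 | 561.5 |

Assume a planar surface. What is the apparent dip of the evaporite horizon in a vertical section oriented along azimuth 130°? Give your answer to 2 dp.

Let the plane be z = a·E + b·N + c.
Well 102−Well 101: 178a + 195b = −296.2;  Well 103−Well 101: −215a + 482b = 271.7.
Solving gives a = −1.53264, b = −0.11995.
Unit vector along 130° is (sin 130°, cos 130°) = (0.7660, -0.6428).
Slope in that direction = a·(0.7660) + b·(-0.6428) = −1.09696.
Apparent dip = arctan|1.09696| = 47.65° (true dip is 57.0°, so apparent ≤ true as expected).

47.65°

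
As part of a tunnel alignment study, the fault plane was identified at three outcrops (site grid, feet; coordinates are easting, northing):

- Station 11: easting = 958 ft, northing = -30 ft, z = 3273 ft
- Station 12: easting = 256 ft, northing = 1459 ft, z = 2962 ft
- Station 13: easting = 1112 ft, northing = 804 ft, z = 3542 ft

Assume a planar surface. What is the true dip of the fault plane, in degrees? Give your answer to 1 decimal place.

Two edge vectors: Station 11→Station 12 = (-702, 1489, -311), Station 11→Station 13 = (154, 834, 269).
Normal n = (Station 11→Station 12) × (Station 11→Station 13) = (659915, 140944, -814774).
So ∂z/∂easting = −n_x/n_z = 0.80994 and ∂z/∂northing = −n_y/n_z = 0.17299.
Gradient magnitude |∇z| = √(a² + b²) = √(0.65600 + 0.02992) = 0.82820.
True dip = arctan(0.82820) = 39.6°, dipping toward WSW (azimuth ≈ 258°).

39.6°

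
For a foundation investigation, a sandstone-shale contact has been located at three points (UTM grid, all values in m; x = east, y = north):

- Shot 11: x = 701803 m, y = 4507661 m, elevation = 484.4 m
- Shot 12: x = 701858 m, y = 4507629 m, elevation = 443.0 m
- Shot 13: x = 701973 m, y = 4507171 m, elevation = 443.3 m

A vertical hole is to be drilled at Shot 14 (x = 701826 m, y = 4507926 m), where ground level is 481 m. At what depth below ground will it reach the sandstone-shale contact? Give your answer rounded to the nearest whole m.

Let the plane be z = a·x + b·y + c.
Shot 12−Shot 11: 55a − 32b = −41.4;  Shot 13−Shot 11: 170a − 490b = −41.1.
Solving gives a = −0.88195258, b = −0.22210600.
Then c = 484.4 − a·701803 − b·4507661 = 1620619.91.
At (701826, 4507926): z_contact = −618977.3 − 1001237.4 + 1620619.91 = 405.3 m.
Depth below ground = 481 − 405.3 = 76 m.

76 m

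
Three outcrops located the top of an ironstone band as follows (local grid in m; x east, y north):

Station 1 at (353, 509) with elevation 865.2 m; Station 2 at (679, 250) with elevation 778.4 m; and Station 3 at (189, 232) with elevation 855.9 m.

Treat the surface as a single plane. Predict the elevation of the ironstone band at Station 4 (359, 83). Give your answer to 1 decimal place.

Two edge vectors: Station 1→Station 2 = (326, -259, -86.8), Station 1→Station 3 = (-164, -277, -9.3).
Normal n = (Station 1→Station 2) × (Station 1→Station 3) = (-21634.9, 17267, -132778).
So ∂z/∂x = −n_x/n_z = −0.16294 and ∂z/∂y = −n_y/n_z = 0.13004.
Intercept c from Station 1: 865.2 + 57.52 − 66.19 = 856.53.
At (359, 83): z = −58.5 + 10.8 + 856.53 = 808.8 m.

808.8 m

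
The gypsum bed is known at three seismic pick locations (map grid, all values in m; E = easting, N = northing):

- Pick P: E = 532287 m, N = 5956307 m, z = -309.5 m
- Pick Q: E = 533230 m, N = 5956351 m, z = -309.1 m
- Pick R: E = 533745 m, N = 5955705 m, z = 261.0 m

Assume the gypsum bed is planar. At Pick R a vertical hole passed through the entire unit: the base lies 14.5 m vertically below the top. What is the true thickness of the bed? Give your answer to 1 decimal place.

11.0 m

Let the plane be z = a·E + b·N + c.
Pick Q−Pick P: 943a + 44b = 0.4;  Pick R−Pick P: 1458a − 602b = 570.5.
Solving gives a = 0.04011, b = −0.85053.
|∇z| = √(a²+b²) = 0.85148, so dip δ = arctan(0.85148) = 40.41°.
True thickness = vertical thickness × cos δ = 14.5 × cos 40.41° = 11.0 m.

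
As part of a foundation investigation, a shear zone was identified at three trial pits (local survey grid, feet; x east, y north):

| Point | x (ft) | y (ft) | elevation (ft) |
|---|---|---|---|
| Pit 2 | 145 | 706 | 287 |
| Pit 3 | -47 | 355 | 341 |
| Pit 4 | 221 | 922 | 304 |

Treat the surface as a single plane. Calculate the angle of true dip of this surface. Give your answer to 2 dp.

52.25°

Two edge vectors: Pit 2→Pit 3 = (-192, -351, 54), Pit 2→Pit 4 = (76, 216, 17).
Normal n = (Pit 2→Pit 3) × (Pit 2→Pit 4) = (-17631, 7368, -14796).
So ∂z/∂x = −n_x/n_z = −1.19161 and ∂z/∂y = −n_y/n_z = 0.49797.
Gradient magnitude |∇z| = √(a² + b²) = √(1.41992 + 0.24798) = 1.29147.
True dip = arctan(1.29147) = 52.25°, dipping toward ESE (azimuth ≈ 113°).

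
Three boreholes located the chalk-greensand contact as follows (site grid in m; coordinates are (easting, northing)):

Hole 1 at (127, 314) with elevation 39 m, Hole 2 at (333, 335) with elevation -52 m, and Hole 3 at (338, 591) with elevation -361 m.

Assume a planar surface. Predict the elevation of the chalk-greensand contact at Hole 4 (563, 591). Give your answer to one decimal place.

-432.9 m

Let the plane be z = a·E + b·N + c.
Hole 2−Hole 1: 206a + 21b = −91;  Hole 3−Hole 1: 211a + 277b = −400.
Solving gives a = −0.31934, b = −1.20079.
Then c = 39 − a·127 − b·314 = 456.61.
At (563, 591): z = −179.8 − 709.7 + 456.61 = -432.9 m.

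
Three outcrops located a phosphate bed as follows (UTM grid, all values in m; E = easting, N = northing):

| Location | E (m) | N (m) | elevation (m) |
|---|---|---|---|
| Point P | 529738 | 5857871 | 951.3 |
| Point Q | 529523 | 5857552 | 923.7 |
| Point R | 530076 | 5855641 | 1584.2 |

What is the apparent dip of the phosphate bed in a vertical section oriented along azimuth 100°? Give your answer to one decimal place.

25.6°

Two edge vectors: Point P→Point Q = (-215, -319, -27.6), Point P→Point R = (338, -2230, 632.9).
Normal n = (Point P→Point Q) × (Point P→Point R) = (-263443.1, 126744.7, 587272).
So ∂z/∂E = −n_x/n_z = 0.44859 and ∂z/∂N = −n_y/n_z = −0.21582.
Unit vector along 100° is (sin 100°, cos 100°) = (0.9848, -0.1736).
Slope in that direction = a·(0.9848) + b·(-0.1736) = 0.47925.
Apparent dip = arctan|0.47925| = 25.6° (true dip is 26.5°, so apparent ≤ true as expected).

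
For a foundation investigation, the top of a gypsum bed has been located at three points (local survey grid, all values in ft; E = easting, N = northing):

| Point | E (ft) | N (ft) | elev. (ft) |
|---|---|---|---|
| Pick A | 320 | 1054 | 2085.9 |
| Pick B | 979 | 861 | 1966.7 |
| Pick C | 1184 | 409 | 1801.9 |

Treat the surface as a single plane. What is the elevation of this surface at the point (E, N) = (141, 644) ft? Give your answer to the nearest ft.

Two edge vectors: Pick A→Pick B = (659, -193, -119.2), Pick A→Pick C = (864, -645, -284).
Normal n = (Pick A→Pick B) × (Pick A→Pick C) = (-22072, 84167.2, -258303).
So ∂z/∂E = −n_x/n_z = −0.08545 and ∂z/∂N = −n_y/n_z = 0.32585.
Intercept c from Pick A: 2085.9 + 27.34 − 343.44 = 1769.80.
At (141, 644): z = −12.0 + 209.8 + 1769.80 = 1967.6 ft.

1968 ft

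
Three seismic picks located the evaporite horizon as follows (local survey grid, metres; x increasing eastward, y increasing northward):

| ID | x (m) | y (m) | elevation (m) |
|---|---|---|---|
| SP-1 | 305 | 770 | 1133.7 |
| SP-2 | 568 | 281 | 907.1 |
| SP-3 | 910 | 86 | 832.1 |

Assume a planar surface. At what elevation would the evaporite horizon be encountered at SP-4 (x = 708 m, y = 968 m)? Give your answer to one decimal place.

Let the plane be z = a·x + b·y + c.
SP-2−SP-1: 263a − 489b = −226.6;  SP-3−SP-1: 605a − 684b = −301.6.
Solving gives a = 0.06478, b = 0.49824.
Then c = 1133.7 − a·305 − b·770 = 730.30.
At (708, 968): z = 45.9 + 482.3 + 730.30 = 1258.5 m.

1258.5 m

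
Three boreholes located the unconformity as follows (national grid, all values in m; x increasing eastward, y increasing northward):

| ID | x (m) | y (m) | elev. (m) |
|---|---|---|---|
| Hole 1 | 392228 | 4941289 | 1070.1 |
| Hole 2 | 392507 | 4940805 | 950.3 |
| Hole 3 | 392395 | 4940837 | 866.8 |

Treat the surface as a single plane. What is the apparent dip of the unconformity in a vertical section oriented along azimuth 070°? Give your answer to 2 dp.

50.09°

Let the plane be z = a·x + b·y + c.
Hole 2−Hole 1: 279a − 484b = −119.8;  Hole 3−Hole 1: 167a − 452b = −203.3.
Solving gives a = 0.97720, b = 0.81082.
Unit vector along 070° is (sin 70°, cos 70°) = (0.9397, 0.3420).
Slope in that direction = a·(0.9397) + b·(0.3420) = 1.19559.
Apparent dip = arctan|1.19559| = 50.09° (true dip is 51.8°, so apparent ≤ true as expected).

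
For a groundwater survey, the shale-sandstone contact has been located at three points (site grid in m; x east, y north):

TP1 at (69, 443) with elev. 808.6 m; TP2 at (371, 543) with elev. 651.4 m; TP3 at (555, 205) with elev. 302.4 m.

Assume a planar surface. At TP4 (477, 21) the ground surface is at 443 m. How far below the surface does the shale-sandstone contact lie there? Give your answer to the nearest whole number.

200 m

Two edge vectors: TP1→TP2 = (302, 100, -157.2), TP1→TP3 = (486, -238, -506.2).
Normal n = (TP1→TP2) × (TP1→TP3) = (-88033.6, 76473.2, -120476).
So ∂z/∂x = −n_x/n_z = −0.73071 and ∂z/∂y = −n_y/n_z = 0.63476.
Intercept c from TP1: 808.6 + 50.42 − 281.20 = 577.82.
At (477, 21): z_contact = −348.6 + 13.3 + 577.82 = 242.6 m.
Depth below ground = 443 − 242.6 = 200 m.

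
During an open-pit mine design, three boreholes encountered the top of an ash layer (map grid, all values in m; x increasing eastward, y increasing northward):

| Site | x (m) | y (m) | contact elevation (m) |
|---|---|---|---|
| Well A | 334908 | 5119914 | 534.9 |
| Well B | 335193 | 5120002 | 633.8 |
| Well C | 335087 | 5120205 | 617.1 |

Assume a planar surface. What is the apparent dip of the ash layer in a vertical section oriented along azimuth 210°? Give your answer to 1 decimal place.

Let the plane be z = a·x + b·y + c.
Well B−Well A: 285a + 88b = 98.9;  Well C−Well A: 179a + 291b = 82.2.
Solving gives a = 0.32071, b = 0.08520.
Unit vector along 210° is (sin 210°, cos 210°) = (-0.5000, -0.8660).
Slope in that direction = a·(-0.5000) + b·(-0.8660) = −0.23414.
Apparent dip = arctan|0.23414| = 13.2° (true dip is 18.4°, so apparent ≤ true as expected).

13.2°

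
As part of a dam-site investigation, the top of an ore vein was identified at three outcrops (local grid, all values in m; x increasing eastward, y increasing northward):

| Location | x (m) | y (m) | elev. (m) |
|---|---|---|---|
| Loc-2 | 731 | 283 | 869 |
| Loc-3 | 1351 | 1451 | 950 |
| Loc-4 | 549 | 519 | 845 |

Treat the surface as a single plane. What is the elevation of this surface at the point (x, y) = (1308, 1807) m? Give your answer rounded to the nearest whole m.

944 m

Let the plane be z = a·x + b·y + c.
Loc-3−Loc-2: 620a + 1168b = 81;  Loc-4−Loc-2: −182a + 236b = −24.
Solving gives a = 0.13137, b = −0.00038.
Then c = 869 − a·731 − b·283 = 773.08.
At (1308, 1807): z = 171.8 − 0.7 + 773.08 = 944.2 m.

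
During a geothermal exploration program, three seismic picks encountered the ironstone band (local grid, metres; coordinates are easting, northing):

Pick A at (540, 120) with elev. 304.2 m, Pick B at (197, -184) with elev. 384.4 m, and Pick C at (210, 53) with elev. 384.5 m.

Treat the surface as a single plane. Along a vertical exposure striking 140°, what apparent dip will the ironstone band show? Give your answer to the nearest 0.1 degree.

Two edge vectors: Pick A→Pick B = (-343, -304, 80.2), Pick A→Pick C = (-330, -67, 80.3).
Normal n = (Pick A→Pick B) × (Pick A→Pick C) = (-19037.8, 1076.9, -77339).
So ∂z/∂easting = −n_x/n_z = −0.24616 and ∂z/∂northing = −n_y/n_z = 0.01392.
Unit vector along 140° is (sin 140°, cos 140°) = (0.6428, -0.7660).
Slope in that direction = a·(0.6428) + b·(-0.7660) = −0.16890.
Apparent dip = arctan|0.16890| = 9.6° (true dip is 13.9°, so apparent ≤ true as expected).

9.6°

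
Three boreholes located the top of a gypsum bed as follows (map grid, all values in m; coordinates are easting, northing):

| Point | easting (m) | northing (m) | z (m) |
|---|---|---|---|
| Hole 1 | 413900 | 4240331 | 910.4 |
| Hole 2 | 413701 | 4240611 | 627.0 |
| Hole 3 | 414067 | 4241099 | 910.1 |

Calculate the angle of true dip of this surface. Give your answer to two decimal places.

48.13°

Let the plane be z = a·easting + b·northing + c.
Hole 2−Hole 1: −199a + 280b = −283.4;  Hole 3−Hole 1: 167a + 768b = −0.3.
Solving gives a = 1.09006, b = −0.23742.
Gradient magnitude |∇z| = √(a² + b²) = √(1.18823 + 0.05637) = 1.11562.
True dip = arctan(1.11562) = 48.13°, dipping toward WNW (azimuth ≈ 282°).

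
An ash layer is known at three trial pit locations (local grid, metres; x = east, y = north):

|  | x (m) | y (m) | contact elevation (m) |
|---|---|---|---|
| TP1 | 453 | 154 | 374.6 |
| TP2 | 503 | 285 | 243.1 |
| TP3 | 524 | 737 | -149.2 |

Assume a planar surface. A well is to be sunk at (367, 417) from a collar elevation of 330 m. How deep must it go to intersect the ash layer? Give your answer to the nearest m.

144 m

Let the plane be z = a·x + b·y + c.
TP2−TP1: 50a + 131b = −131.5;  TP3−TP1: 71a + 583b = −523.8.
Solving gives a = −0.40540, b = −0.84909.
Then c = 374.6 − a·453 − b·154 = 689.00.
At (367, 417): z_contact = −148.8 − 354.1 + 689.00 = 186.2 m.
Depth below ground = 330 − 186.2 = 144 m.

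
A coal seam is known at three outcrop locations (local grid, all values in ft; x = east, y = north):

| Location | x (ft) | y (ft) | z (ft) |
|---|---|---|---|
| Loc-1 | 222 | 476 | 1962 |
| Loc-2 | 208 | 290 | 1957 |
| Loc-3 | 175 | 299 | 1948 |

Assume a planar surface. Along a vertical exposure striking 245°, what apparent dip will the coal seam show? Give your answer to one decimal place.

14.1°

Two edge vectors: Loc-1→Loc-2 = (-14, -186, -5), Loc-1→Loc-3 = (-47, -177, -14).
Normal n = (Loc-1→Loc-2) × (Loc-1→Loc-3) = (1719, 39, -6264).
So ∂z/∂x = −n_x/n_z = 0.27443 and ∂z/∂y = −n_y/n_z = 0.00623.
Unit vector along 245° is (sin 245°, cos 245°) = (-0.9063, -0.4226).
Slope in that direction = a·(-0.9063) + b·(-0.4226) = −0.25135.
Apparent dip = arctan|0.25135| = 14.1° (true dip is 15.3°, so apparent ≤ true as expected).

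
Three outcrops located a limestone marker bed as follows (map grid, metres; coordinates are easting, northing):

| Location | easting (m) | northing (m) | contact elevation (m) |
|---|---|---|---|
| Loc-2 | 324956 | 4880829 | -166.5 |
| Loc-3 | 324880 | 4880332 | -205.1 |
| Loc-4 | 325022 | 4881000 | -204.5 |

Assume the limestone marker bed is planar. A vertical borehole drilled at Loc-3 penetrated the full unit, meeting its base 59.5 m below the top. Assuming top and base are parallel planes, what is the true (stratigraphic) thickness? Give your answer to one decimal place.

Let the plane be z = a·easting + b·northing + c.
Loc-3−Loc-2: −76a − 497b = −38.6;  Loc-4−Loc-2: 66a + 171b = −38.
Solving gives a = −1.28681, b = 0.27444.
|∇z| = √(a²+b²) = 1.31575, so dip δ = arctan(1.31575) = 52.76°.
True thickness = vertical thickness × cos δ = 59.5 × cos 52.76° = 36.0 m.

36.0 m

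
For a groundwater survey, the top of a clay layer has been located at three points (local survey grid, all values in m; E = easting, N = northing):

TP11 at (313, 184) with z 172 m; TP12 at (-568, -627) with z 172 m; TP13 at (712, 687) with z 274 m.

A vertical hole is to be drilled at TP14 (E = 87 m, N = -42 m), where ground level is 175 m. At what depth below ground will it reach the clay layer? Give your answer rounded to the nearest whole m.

16 m

Two edge vectors: TP11→TP12 = (-881, -811, 0), TP11→TP13 = (399, 503, 102).
Normal n = (TP11→TP12) × (TP11→TP13) = (-82722, 89862, -119554).
So ∂z/∂E = −n_x/n_z = −0.69192 and ∂z/∂N = −n_y/n_z = 0.75164.
Intercept c from TP11: 172 + 216.57 − 138.30 = 250.27.
At (87, -42): z_contact = −60.2 − 31.6 + 250.27 = 158.5 m.
Depth below ground = 175 − 158.5 = 16 m.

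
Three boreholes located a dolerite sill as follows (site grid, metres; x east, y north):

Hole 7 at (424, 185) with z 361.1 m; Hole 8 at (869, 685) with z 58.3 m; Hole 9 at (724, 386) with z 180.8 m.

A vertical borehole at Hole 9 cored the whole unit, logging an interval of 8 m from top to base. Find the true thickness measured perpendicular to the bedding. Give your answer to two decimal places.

7.11 m

Let the plane be z = a·x + b·y + c.
Hole 8−Hole 7: 445a + 500b = −302.8;  Hole 9−Hole 7: 300a + 201b = −180.3.
Solving gives a = −0.48365, b = −0.17515.
|∇z| = √(a²+b²) = 0.51439, so dip δ = arctan(0.51439) = 27.22°.
True thickness = vertical thickness × cos δ = 8 × cos 27.22° = 7.11 m.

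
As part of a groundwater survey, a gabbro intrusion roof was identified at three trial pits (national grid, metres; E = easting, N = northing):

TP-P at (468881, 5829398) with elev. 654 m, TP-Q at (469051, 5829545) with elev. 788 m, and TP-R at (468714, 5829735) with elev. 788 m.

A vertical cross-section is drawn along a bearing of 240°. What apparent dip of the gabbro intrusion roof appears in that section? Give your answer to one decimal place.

Two edge vectors: TP-P→TP-Q = (170, 147, 134), TP-P→TP-R = (-167, 337, 134).
Normal n = (TP-P→TP-Q) × (TP-P→TP-R) = (-25460, -45158, 81839).
So ∂z/∂E = −n_x/n_z = 0.31110 and ∂z/∂N = −n_y/n_z = 0.55179.
Unit vector along 240° is (sin 240°, cos 240°) = (-0.8660, -0.5000).
Slope in that direction = a·(-0.8660) + b·(-0.5000) = −0.54531.
Apparent dip = arctan|0.54531| = 28.6° (true dip is 32.4°, so apparent ≤ true as expected).

28.6°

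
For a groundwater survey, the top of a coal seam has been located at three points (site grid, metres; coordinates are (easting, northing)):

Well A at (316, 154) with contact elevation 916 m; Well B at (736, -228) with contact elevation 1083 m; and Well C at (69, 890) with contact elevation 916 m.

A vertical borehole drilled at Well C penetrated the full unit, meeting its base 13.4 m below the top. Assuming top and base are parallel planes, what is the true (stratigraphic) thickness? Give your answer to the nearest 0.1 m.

Let the plane be z = a·E + b·N + c.
Well B−Well A: 420a − 382b = 167;  Well C−Well A: −247a + 736b = 0.
Solving gives a = 0.57231, b = 0.19206.
|∇z| = √(a²+b²) = 0.60368, so dip δ = arctan(0.60368) = 31.12°.
True thickness = vertical thickness × cos δ = 13.4 × cos 31.12° = 11.5 m.

11.5 m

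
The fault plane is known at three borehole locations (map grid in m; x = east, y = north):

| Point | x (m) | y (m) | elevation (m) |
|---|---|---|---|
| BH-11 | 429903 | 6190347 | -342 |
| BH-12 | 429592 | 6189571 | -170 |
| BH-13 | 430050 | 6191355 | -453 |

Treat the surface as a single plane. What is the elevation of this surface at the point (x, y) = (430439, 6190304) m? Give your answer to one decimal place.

Two edge vectors: BH-11→BH-12 = (-311, -776, 172), BH-11→BH-13 = (147, 1008, -111).
Normal n = (BH-11→BH-12) × (BH-11→BH-13) = (-87240, -9237, -199416).
So ∂z/∂x = −n_x/n_z = −0.437477434 and ∂z/∂y = −n_y/n_z = −0.046320255.
Intercept c from BH-11: -342 + 188072.86 + 286738.45 = 474469.31.
At (430439, 6190304): z = −188307.3 − 286736.5 + 474469.31 = -574.5 m.

-574.5 m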